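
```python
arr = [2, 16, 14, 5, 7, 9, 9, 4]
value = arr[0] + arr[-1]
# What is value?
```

arr has length 8. arr[0] = 2.
arr has length 8. Negative index -1 maps to positive index 8 + (-1) = 7. arr[7] = 4.
Sum: 2 + 4 = 6.

6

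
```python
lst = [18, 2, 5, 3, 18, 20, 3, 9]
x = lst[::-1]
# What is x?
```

lst has length 8. The slice lst[::-1] selects indices [7, 6, 5, 4, 3, 2, 1, 0] (7->9, 6->3, 5->20, 4->18, 3->3, 2->5, 1->2, 0->18), giving [9, 3, 20, 18, 3, 5, 2, 18].

[9, 3, 20, 18, 3, 5, 2, 18]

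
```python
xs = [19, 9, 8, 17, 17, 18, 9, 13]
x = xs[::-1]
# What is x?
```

xs has length 8. The slice xs[::-1] selects indices [7, 6, 5, 4, 3, 2, 1, 0] (7->13, 6->9, 5->18, 4->17, 3->17, 2->8, 1->9, 0->19), giving [13, 9, 18, 17, 17, 8, 9, 19].

[13, 9, 18, 17, 17, 8, 9, 19]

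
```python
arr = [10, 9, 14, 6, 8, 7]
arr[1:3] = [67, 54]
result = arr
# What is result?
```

arr starts as [10, 9, 14, 6, 8, 7] (length 6). The slice arr[1:3] covers indices [1, 2] with values [9, 14]. Replacing that slice with [67, 54] (same length) produces [10, 67, 54, 6, 8, 7].

[10, 67, 54, 6, 8, 7]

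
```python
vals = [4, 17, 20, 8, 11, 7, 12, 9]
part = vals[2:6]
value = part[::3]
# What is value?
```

vals has length 8. The slice vals[2:6] selects indices [2, 3, 4, 5] (2->20, 3->8, 4->11, 5->7), giving [20, 8, 11, 7]. So part = [20, 8, 11, 7]. part has length 4. The slice part[::3] selects indices [0, 3] (0->20, 3->7), giving [20, 7].

[20, 7]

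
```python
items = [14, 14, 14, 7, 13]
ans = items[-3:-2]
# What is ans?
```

items has length 5. The slice items[-3:-2] selects indices [2] (2->14), giving [14].

[14]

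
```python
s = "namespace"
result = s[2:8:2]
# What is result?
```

s has length 9. The slice s[2:8:2] selects indices [2, 4, 6] (2->'m', 4->'s', 6->'a'), giving 'msa'.

'msa'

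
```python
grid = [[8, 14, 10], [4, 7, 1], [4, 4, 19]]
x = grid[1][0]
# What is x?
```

grid[1] = [4, 7, 1]. Taking column 0 of that row yields 4.

4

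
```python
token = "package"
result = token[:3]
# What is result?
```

token has length 7. The slice token[:3] selects indices [0, 1, 2] (0->'p', 1->'a', 2->'c'), giving 'pac'.

'pac'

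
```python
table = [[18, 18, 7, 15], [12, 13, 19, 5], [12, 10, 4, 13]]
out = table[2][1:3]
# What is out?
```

table[2] = [12, 10, 4, 13]. table[2] has length 4. The slice table[2][1:3] selects indices [1, 2] (1->10, 2->4), giving [10, 4].

[10, 4]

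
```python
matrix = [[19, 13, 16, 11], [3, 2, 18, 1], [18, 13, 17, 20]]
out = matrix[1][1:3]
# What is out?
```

matrix[1] = [3, 2, 18, 1]. matrix[1] has length 4. The slice matrix[1][1:3] selects indices [1, 2] (1->2, 2->18), giving [2, 18].

[2, 18]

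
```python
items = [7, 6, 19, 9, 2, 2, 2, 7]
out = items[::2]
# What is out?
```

items has length 8. The slice items[::2] selects indices [0, 2, 4, 6] (0->7, 2->19, 4->2, 6->2), giving [7, 19, 2, 2].

[7, 19, 2, 2]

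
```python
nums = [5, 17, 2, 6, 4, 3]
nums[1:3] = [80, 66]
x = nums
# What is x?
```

nums starts as [5, 17, 2, 6, 4, 3] (length 6). The slice nums[1:3] covers indices [1, 2] with values [17, 2]. Replacing that slice with [80, 66] (same length) produces [5, 80, 66, 6, 4, 3].

[5, 80, 66, 6, 4, 3]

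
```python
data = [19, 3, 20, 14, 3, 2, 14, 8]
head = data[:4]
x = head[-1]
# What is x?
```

data has length 8. The slice data[:4] selects indices [0, 1, 2, 3] (0->19, 1->3, 2->20, 3->14), giving [19, 3, 20, 14]. So head = [19, 3, 20, 14]. Then head[-1] = 14.

14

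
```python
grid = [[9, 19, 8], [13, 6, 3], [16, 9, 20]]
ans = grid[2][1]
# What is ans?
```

grid[2] = [16, 9, 20]. Taking column 1 of that row yields 9.

9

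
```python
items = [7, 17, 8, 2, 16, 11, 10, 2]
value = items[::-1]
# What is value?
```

items has length 8. The slice items[::-1] selects indices [7, 6, 5, 4, 3, 2, 1, 0] (7->2, 6->10, 5->11, 4->16, 3->2, 2->8, 1->17, 0->7), giving [2, 10, 11, 16, 2, 8, 17, 7].

[2, 10, 11, 16, 2, 8, 17, 7]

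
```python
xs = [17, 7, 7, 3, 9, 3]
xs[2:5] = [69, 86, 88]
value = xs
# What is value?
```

xs starts as [17, 7, 7, 3, 9, 3] (length 6). The slice xs[2:5] covers indices [2, 3, 4] with values [7, 3, 9]. Replacing that slice with [69, 86, 88] (same length) produces [17, 7, 69, 86, 88, 3].

[17, 7, 69, 86, 88, 3]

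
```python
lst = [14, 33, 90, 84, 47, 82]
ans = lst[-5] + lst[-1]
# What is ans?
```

lst has length 6. Negative index -5 maps to positive index 6 + (-5) = 1. lst[1] = 33.
lst has length 6. Negative index -1 maps to positive index 6 + (-1) = 5. lst[5] = 82.
Sum: 33 + 82 = 115.

115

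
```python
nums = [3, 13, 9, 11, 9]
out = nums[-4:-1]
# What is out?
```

nums has length 5. The slice nums[-4:-1] selects indices [1, 2, 3] (1->13, 2->9, 3->11), giving [13, 9, 11].

[13, 9, 11]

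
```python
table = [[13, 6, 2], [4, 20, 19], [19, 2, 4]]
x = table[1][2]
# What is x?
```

table[1] = [4, 20, 19]. Taking column 2 of that row yields 19.

19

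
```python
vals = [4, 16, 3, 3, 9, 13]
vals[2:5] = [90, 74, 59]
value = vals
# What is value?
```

vals starts as [4, 16, 3, 3, 9, 13] (length 6). The slice vals[2:5] covers indices [2, 3, 4] with values [3, 3, 9]. Replacing that slice with [90, 74, 59] (same length) produces [4, 16, 90, 74, 59, 13].

[4, 16, 90, 74, 59, 13]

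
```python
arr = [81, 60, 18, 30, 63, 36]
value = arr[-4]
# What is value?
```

arr has length 6. Negative index -4 maps to positive index 6 + (-4) = 2. arr[2] = 18.

18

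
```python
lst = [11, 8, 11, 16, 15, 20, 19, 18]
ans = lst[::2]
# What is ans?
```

lst has length 8. The slice lst[::2] selects indices [0, 2, 4, 6] (0->11, 2->11, 4->15, 6->19), giving [11, 11, 15, 19].

[11, 11, 15, 19]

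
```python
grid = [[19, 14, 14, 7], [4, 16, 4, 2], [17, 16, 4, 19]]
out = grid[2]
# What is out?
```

grid has 3 rows. Row 2 is [17, 16, 4, 19].

[17, 16, 4, 19]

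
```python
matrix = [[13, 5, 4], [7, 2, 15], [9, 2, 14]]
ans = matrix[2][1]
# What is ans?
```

matrix[2] = [9, 2, 14]. Taking column 1 of that row yields 2.

2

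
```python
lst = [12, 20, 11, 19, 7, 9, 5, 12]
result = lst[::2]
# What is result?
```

lst has length 8. The slice lst[::2] selects indices [0, 2, 4, 6] (0->12, 2->11, 4->7, 6->5), giving [12, 11, 7, 5].

[12, 11, 7, 5]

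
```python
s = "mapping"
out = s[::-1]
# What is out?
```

s has length 7. The slice s[::-1] selects indices [6, 5, 4, 3, 2, 1, 0] (6->'g', 5->'n', 4->'i', 3->'p', 2->'p', 1->'a', 0->'m'), giving 'gnippam'.

'gnippam'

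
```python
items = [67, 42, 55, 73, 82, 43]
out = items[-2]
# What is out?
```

items has length 6. Negative index -2 maps to positive index 6 + (-2) = 4. items[4] = 82.

82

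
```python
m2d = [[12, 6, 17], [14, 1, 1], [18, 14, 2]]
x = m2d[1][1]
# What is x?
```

m2d[1] = [14, 1, 1]. Taking column 1 of that row yields 1.

1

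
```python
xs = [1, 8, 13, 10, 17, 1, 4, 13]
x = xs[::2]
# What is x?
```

xs has length 8. The slice xs[::2] selects indices [0, 2, 4, 6] (0->1, 2->13, 4->17, 6->4), giving [1, 13, 17, 4].

[1, 13, 17, 4]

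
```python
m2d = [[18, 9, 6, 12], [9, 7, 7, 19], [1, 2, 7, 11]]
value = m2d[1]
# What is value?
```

m2d has 3 rows. Row 1 is [9, 7, 7, 19].

[9, 7, 7, 19]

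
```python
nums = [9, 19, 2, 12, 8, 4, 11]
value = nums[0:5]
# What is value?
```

nums has length 7. The slice nums[0:5] selects indices [0, 1, 2, 3, 4] (0->9, 1->19, 2->2, 3->12, 4->8), giving [9, 19, 2, 12, 8].

[9, 19, 2, 12, 8]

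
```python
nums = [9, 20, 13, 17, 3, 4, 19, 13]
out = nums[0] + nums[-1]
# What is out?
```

nums has length 8. nums[0] = 9.
nums has length 8. Negative index -1 maps to positive index 8 + (-1) = 7. nums[7] = 13.
Sum: 9 + 13 = 22.

22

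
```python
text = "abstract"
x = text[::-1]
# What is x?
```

text has length 8. The slice text[::-1] selects indices [7, 6, 5, 4, 3, 2, 1, 0] (7->'t', 6->'c', 5->'a', 4->'r', 3->'t', 2->'s', 1->'b', 0->'a'), giving 'tcartsba'.

'tcartsba'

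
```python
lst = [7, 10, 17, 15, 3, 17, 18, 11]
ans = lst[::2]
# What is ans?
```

lst has length 8. The slice lst[::2] selects indices [0, 2, 4, 6] (0->7, 2->17, 4->3, 6->18), giving [7, 17, 3, 18].

[7, 17, 3, 18]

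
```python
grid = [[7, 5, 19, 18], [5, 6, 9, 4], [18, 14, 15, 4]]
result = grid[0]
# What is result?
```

grid has 3 rows. Row 0 is [7, 5, 19, 18].

[7, 5, 19, 18]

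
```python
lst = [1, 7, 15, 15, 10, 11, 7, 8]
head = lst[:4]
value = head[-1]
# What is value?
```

lst has length 8. The slice lst[:4] selects indices [0, 1, 2, 3] (0->1, 1->7, 2->15, 3->15), giving [1, 7, 15, 15]. So head = [1, 7, 15, 15]. Then head[-1] = 15.

15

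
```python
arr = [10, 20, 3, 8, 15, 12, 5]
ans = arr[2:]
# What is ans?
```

arr has length 7. The slice arr[2:] selects indices [2, 3, 4, 5, 6] (2->3, 3->8, 4->15, 5->12, 6->5), giving [3, 8, 15, 12, 5].

[3, 8, 15, 12, 5]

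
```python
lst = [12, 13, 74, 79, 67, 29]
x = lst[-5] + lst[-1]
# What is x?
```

lst has length 6. Negative index -5 maps to positive index 6 + (-5) = 1. lst[1] = 13.
lst has length 6. Negative index -1 maps to positive index 6 + (-1) = 5. lst[5] = 29.
Sum: 13 + 29 = 42.

42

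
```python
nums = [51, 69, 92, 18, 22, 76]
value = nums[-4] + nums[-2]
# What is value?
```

nums has length 6. Negative index -4 maps to positive index 6 + (-4) = 2. nums[2] = 92.
nums has length 6. Negative index -2 maps to positive index 6 + (-2) = 4. nums[4] = 22.
Sum: 92 + 22 = 114.

114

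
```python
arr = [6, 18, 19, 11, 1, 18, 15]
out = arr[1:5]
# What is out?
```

arr has length 7. The slice arr[1:5] selects indices [1, 2, 3, 4] (1->18, 2->19, 3->11, 4->1), giving [18, 19, 11, 1].

[18, 19, 11, 1]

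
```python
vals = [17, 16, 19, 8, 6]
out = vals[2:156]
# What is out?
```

vals has length 5. The slice vals[2:156] selects indices [2, 3, 4] (2->19, 3->8, 4->6), giving [19, 8, 6].

[19, 8, 6]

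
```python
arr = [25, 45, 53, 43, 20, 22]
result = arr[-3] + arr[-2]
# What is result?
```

arr has length 6. Negative index -3 maps to positive index 6 + (-3) = 3. arr[3] = 43.
arr has length 6. Negative index -2 maps to positive index 6 + (-2) = 4. arr[4] = 20.
Sum: 43 + 20 = 63.

63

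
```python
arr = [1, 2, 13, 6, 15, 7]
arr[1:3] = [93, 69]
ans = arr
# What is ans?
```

arr starts as [1, 2, 13, 6, 15, 7] (length 6). The slice arr[1:3] covers indices [1, 2] with values [2, 13]. Replacing that slice with [93, 69] (same length) produces [1, 93, 69, 6, 15, 7].

[1, 93, 69, 6, 15, 7]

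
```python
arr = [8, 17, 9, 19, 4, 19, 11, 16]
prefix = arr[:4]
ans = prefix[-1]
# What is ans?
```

arr has length 8. The slice arr[:4] selects indices [0, 1, 2, 3] (0->8, 1->17, 2->9, 3->19), giving [8, 17, 9, 19]. So prefix = [8, 17, 9, 19]. Then prefix[-1] = 19.

19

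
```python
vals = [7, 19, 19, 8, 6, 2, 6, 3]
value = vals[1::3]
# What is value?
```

vals has length 8. The slice vals[1::3] selects indices [1, 4, 7] (1->19, 4->6, 7->3), giving [19, 6, 3].

[19, 6, 3]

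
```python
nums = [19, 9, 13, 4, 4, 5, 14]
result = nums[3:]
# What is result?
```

nums has length 7. The slice nums[3:] selects indices [3, 4, 5, 6] (3->4, 4->4, 5->5, 6->14), giving [4, 4, 5, 14].

[4, 4, 5, 14]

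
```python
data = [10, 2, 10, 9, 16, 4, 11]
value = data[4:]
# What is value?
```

data has length 7. The slice data[4:] selects indices [4, 5, 6] (4->16, 5->4, 6->11), giving [16, 4, 11].

[16, 4, 11]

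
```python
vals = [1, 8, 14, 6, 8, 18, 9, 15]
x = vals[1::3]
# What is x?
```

vals has length 8. The slice vals[1::3] selects indices [1, 4, 7] (1->8, 4->8, 7->15), giving [8, 8, 15].

[8, 8, 15]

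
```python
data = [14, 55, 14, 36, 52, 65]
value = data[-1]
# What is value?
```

data has length 6. Negative index -1 maps to positive index 6 + (-1) = 5. data[5] = 65.

65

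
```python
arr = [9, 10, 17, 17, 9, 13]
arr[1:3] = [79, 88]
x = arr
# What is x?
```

arr starts as [9, 10, 17, 17, 9, 13] (length 6). The slice arr[1:3] covers indices [1, 2] with values [10, 17]. Replacing that slice with [79, 88] (same length) produces [9, 79, 88, 17, 9, 13].

[9, 79, 88, 17, 9, 13]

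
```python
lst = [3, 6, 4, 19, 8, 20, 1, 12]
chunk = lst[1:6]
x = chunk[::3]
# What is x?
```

lst has length 8. The slice lst[1:6] selects indices [1, 2, 3, 4, 5] (1->6, 2->4, 3->19, 4->8, 5->20), giving [6, 4, 19, 8, 20]. So chunk = [6, 4, 19, 8, 20]. chunk has length 5. The slice chunk[::3] selects indices [0, 3] (0->6, 3->8), giving [6, 8].

[6, 8]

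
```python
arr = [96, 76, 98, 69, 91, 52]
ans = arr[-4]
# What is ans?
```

arr has length 6. Negative index -4 maps to positive index 6 + (-4) = 2. arr[2] = 98.

98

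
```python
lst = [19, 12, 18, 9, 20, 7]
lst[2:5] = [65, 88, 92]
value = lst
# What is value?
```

lst starts as [19, 12, 18, 9, 20, 7] (length 6). The slice lst[2:5] covers indices [2, 3, 4] with values [18, 9, 20]. Replacing that slice with [65, 88, 92] (same length) produces [19, 12, 65, 88, 92, 7].

[19, 12, 65, 88, 92, 7]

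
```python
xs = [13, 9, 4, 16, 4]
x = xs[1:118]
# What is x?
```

xs has length 5. The slice xs[1:118] selects indices [1, 2, 3, 4] (1->9, 2->4, 3->16, 4->4), giving [9, 4, 16, 4].

[9, 4, 16, 4]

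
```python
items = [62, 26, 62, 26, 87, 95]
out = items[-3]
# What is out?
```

items has length 6. Negative index -3 maps to positive index 6 + (-3) = 3. items[3] = 26.

26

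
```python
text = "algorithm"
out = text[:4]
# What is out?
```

text has length 9. The slice text[:4] selects indices [0, 1, 2, 3] (0->'a', 1->'l', 2->'g', 3->'o'), giving 'algo'.

'algo'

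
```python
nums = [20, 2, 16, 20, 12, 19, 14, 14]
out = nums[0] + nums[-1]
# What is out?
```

nums has length 8. nums[0] = 20.
nums has length 8. Negative index -1 maps to positive index 8 + (-1) = 7. nums[7] = 14.
Sum: 20 + 14 = 34.

34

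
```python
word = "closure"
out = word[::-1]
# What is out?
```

word has length 7. The slice word[::-1] selects indices [6, 5, 4, 3, 2, 1, 0] (6->'e', 5->'r', 4->'u', 3->'s', 2->'o', 1->'l', 0->'c'), giving 'erusolc'.

'erusolc'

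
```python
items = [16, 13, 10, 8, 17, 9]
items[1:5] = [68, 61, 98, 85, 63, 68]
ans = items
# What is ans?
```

items starts as [16, 13, 10, 8, 17, 9] (length 6). The slice items[1:5] covers indices [1, 2, 3, 4] with values [13, 10, 8, 17]. Replacing that slice with [68, 61, 98, 85, 63, 68] (different length) produces [16, 68, 61, 98, 85, 63, 68, 9].

[16, 68, 61, 98, 85, 63, 68, 9]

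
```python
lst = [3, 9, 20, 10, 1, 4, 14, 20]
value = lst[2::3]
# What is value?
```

lst has length 8. The slice lst[2::3] selects indices [2, 5] (2->20, 5->4), giving [20, 4].

[20, 4]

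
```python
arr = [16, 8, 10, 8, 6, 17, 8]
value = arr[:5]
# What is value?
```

arr has length 7. The slice arr[:5] selects indices [0, 1, 2, 3, 4] (0->16, 1->8, 2->10, 3->8, 4->6), giving [16, 8, 10, 8, 6].

[16, 8, 10, 8, 6]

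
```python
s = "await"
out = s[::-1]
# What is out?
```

s has length 5. The slice s[::-1] selects indices [4, 3, 2, 1, 0] (4->'t', 3->'i', 2->'a', 1->'w', 0->'a'), giving 'tiawa'.

'tiawa'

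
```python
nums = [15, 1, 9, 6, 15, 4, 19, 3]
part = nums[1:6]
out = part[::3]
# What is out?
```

nums has length 8. The slice nums[1:6] selects indices [1, 2, 3, 4, 5] (1->1, 2->9, 3->6, 4->15, 5->4), giving [1, 9, 6, 15, 4]. So part = [1, 9, 6, 15, 4]. part has length 5. The slice part[::3] selects indices [0, 3] (0->1, 3->15), giving [1, 15].

[1, 15]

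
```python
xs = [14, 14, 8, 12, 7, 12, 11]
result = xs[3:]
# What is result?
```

xs has length 7. The slice xs[3:] selects indices [3, 4, 5, 6] (3->12, 4->7, 5->12, 6->11), giving [12, 7, 12, 11].

[12, 7, 12, 11]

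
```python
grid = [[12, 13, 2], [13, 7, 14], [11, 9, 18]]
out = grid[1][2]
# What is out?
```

grid[1] = [13, 7, 14]. Taking column 2 of that row yields 14.

14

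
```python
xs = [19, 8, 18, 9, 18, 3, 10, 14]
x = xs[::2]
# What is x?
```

xs has length 8. The slice xs[::2] selects indices [0, 2, 4, 6] (0->19, 2->18, 4->18, 6->10), giving [19, 18, 18, 10].

[19, 18, 18, 10]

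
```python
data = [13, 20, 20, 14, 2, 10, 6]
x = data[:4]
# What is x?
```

data has length 7. The slice data[:4] selects indices [0, 1, 2, 3] (0->13, 1->20, 2->20, 3->14), giving [13, 20, 20, 14].

[13, 20, 20, 14]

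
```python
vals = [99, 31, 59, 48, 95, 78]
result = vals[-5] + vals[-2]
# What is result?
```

vals has length 6. Negative index -5 maps to positive index 6 + (-5) = 1. vals[1] = 31.
vals has length 6. Negative index -2 maps to positive index 6 + (-2) = 4. vals[4] = 95.
Sum: 31 + 95 = 126.

126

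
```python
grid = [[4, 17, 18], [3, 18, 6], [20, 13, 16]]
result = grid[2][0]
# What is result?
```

grid[2] = [20, 13, 16]. Taking column 0 of that row yields 20.

20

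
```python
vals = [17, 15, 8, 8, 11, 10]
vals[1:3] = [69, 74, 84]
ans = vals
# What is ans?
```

vals starts as [17, 15, 8, 8, 11, 10] (length 6). The slice vals[1:3] covers indices [1, 2] with values [15, 8]. Replacing that slice with [69, 74, 84] (different length) produces [17, 69, 74, 84, 8, 11, 10].

[17, 69, 74, 84, 8, 11, 10]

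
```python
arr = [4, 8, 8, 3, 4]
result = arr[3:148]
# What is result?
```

arr has length 5. The slice arr[3:148] selects indices [3, 4] (3->3, 4->4), giving [3, 4].

[3, 4]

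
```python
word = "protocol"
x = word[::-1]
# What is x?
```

word has length 8. The slice word[::-1] selects indices [7, 6, 5, 4, 3, 2, 1, 0] (7->'l', 6->'o', 5->'c', 4->'o', 3->'t', 2->'o', 1->'r', 0->'p'), giving 'locotorp'.

'locotorp'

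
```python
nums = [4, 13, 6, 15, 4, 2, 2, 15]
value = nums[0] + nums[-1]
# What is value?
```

nums has length 8. nums[0] = 4.
nums has length 8. Negative index -1 maps to positive index 8 + (-1) = 7. nums[7] = 15.
Sum: 4 + 15 = 19.

19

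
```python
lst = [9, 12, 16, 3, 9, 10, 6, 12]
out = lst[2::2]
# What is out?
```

lst has length 8. The slice lst[2::2] selects indices [2, 4, 6] (2->16, 4->9, 6->6), giving [16, 9, 6].

[16, 9, 6]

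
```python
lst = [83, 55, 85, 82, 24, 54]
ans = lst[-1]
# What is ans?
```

lst has length 6. Negative index -1 maps to positive index 6 + (-1) = 5. lst[5] = 54.

54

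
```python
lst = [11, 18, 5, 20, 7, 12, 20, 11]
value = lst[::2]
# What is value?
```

lst has length 8. The slice lst[::2] selects indices [0, 2, 4, 6] (0->11, 2->5, 4->7, 6->20), giving [11, 5, 7, 20].

[11, 5, 7, 20]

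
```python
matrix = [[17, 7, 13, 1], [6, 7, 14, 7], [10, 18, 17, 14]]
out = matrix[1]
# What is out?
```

matrix has 3 rows. Row 1 is [6, 7, 14, 7].

[6, 7, 14, 7]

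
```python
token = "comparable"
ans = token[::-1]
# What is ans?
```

token has length 10. The slice token[::-1] selects indices [9, 8, 7, 6, 5, 4, 3, 2, 1, 0] (9->'e', 8->'l', 7->'b', 6->'a', 5->'r', 4->'a', 3->'p', 2->'m', 1->'o', 0->'c'), giving 'elbarapmoc'.

'elbarapmoc'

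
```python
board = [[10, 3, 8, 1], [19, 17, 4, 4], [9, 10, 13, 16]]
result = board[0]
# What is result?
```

board has 3 rows. Row 0 is [10, 3, 8, 1].

[10, 3, 8, 1]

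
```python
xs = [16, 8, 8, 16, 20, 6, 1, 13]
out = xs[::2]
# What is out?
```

xs has length 8. The slice xs[::2] selects indices [0, 2, 4, 6] (0->16, 2->8, 4->20, 6->1), giving [16, 8, 20, 1].

[16, 8, 20, 1]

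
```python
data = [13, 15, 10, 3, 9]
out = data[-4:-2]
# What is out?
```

data has length 5. The slice data[-4:-2] selects indices [1, 2] (1->15, 2->10), giving [15, 10].

[15, 10]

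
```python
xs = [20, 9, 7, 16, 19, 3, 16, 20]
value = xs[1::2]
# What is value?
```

xs has length 8. The slice xs[1::2] selects indices [1, 3, 5, 7] (1->9, 3->16, 5->3, 7->20), giving [9, 16, 3, 20].

[9, 16, 3, 20]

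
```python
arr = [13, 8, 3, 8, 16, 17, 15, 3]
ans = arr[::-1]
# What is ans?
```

arr has length 8. The slice arr[::-1] selects indices [7, 6, 5, 4, 3, 2, 1, 0] (7->3, 6->15, 5->17, 4->16, 3->8, 2->3, 1->8, 0->13), giving [3, 15, 17, 16, 8, 3, 8, 13].

[3, 15, 17, 16, 8, 3, 8, 13]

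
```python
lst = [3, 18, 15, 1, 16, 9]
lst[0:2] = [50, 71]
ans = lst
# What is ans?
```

lst starts as [3, 18, 15, 1, 16, 9] (length 6). The slice lst[0:2] covers indices [0, 1] with values [3, 18]. Replacing that slice with [50, 71] (same length) produces [50, 71, 15, 1, 16, 9].

[50, 71, 15, 1, 16, 9]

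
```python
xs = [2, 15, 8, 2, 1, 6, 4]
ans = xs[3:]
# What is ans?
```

xs has length 7. The slice xs[3:] selects indices [3, 4, 5, 6] (3->2, 4->1, 5->6, 6->4), giving [2, 1, 6, 4].

[2, 1, 6, 4]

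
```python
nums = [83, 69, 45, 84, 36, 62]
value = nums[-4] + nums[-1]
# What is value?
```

nums has length 6. Negative index -4 maps to positive index 6 + (-4) = 2. nums[2] = 45.
nums has length 6. Negative index -1 maps to positive index 6 + (-1) = 5. nums[5] = 62.
Sum: 45 + 62 = 107.

107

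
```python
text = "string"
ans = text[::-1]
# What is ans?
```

text has length 6. The slice text[::-1] selects indices [5, 4, 3, 2, 1, 0] (5->'g', 4->'n', 3->'i', 2->'r', 1->'t', 0->'s'), giving 'gnirts'.

'gnirts'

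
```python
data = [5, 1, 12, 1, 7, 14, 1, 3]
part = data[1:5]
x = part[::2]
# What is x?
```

data has length 8. The slice data[1:5] selects indices [1, 2, 3, 4] (1->1, 2->12, 3->1, 4->7), giving [1, 12, 1, 7]. So part = [1, 12, 1, 7]. part has length 4. The slice part[::2] selects indices [0, 2] (0->1, 2->1), giving [1, 1].

[1, 1]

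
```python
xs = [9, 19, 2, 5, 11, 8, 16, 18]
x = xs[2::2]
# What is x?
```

xs has length 8. The slice xs[2::2] selects indices [2, 4, 6] (2->2, 4->11, 6->16), giving [2, 11, 16].

[2, 11, 16]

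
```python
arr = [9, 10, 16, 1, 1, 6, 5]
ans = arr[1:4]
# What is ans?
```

arr has length 7. The slice arr[1:4] selects indices [1, 2, 3] (1->10, 2->16, 3->1), giving [10, 16, 1].

[10, 16, 1]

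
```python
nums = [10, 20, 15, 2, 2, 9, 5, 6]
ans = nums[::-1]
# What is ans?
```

nums has length 8. The slice nums[::-1] selects indices [7, 6, 5, 4, 3, 2, 1, 0] (7->6, 6->5, 5->9, 4->2, 3->2, 2->15, 1->20, 0->10), giving [6, 5, 9, 2, 2, 15, 20, 10].

[6, 5, 9, 2, 2, 15, 20, 10]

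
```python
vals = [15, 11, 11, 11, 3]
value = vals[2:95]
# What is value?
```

vals has length 5. The slice vals[2:95] selects indices [2, 3, 4] (2->11, 3->11, 4->3), giving [11, 11, 3].

[11, 11, 3]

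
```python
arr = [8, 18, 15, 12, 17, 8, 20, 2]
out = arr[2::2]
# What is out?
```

arr has length 8. The slice arr[2::2] selects indices [2, 4, 6] (2->15, 4->17, 6->20), giving [15, 17, 20].

[15, 17, 20]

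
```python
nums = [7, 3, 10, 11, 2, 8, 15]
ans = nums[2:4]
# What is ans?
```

nums has length 7. The slice nums[2:4] selects indices [2, 3] (2->10, 3->11), giving [10, 11].

[10, 11]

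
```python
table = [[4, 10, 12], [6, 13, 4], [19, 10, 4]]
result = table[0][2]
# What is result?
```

table[0] = [4, 10, 12]. Taking column 2 of that row yields 12.

12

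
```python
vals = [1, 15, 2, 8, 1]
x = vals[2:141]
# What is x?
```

vals has length 5. The slice vals[2:141] selects indices [2, 3, 4] (2->2, 3->8, 4->1), giving [2, 8, 1].

[2, 8, 1]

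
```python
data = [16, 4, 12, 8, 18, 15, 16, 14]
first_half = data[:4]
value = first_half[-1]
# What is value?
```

data has length 8. The slice data[:4] selects indices [0, 1, 2, 3] (0->16, 1->4, 2->12, 3->8), giving [16, 4, 12, 8]. So first_half = [16, 4, 12, 8]. Then first_half[-1] = 8.

8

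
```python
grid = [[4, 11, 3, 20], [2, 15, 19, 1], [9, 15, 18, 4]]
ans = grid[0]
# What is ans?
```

grid has 3 rows. Row 0 is [4, 11, 3, 20].

[4, 11, 3, 20]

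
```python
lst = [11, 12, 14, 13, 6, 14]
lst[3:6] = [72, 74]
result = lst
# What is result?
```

lst starts as [11, 12, 14, 13, 6, 14] (length 6). The slice lst[3:6] covers indices [3, 4, 5] with values [13, 6, 14]. Replacing that slice with [72, 74] (different length) produces [11, 12, 14, 72, 74].

[11, 12, 14, 72, 74]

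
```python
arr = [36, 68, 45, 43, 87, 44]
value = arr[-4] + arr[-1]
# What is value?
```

arr has length 6. Negative index -4 maps to positive index 6 + (-4) = 2. arr[2] = 45.
arr has length 6. Negative index -1 maps to positive index 6 + (-1) = 5. arr[5] = 44.
Sum: 45 + 44 = 89.

89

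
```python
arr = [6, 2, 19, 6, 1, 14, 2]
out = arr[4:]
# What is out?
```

arr has length 7. The slice arr[4:] selects indices [4, 5, 6] (4->1, 5->14, 6->2), giving [1, 14, 2].

[1, 14, 2]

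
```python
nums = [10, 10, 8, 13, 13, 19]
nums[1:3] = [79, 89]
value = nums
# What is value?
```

nums starts as [10, 10, 8, 13, 13, 19] (length 6). The slice nums[1:3] covers indices [1, 2] with values [10, 8]. Replacing that slice with [79, 89] (same length) produces [10, 79, 89, 13, 13, 19].

[10, 79, 89, 13, 13, 19]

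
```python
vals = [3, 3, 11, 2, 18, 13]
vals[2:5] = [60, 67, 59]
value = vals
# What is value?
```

vals starts as [3, 3, 11, 2, 18, 13] (length 6). The slice vals[2:5] covers indices [2, 3, 4] with values [11, 2, 18]. Replacing that slice with [60, 67, 59] (same length) produces [3, 3, 60, 67, 59, 13].

[3, 3, 60, 67, 59, 13]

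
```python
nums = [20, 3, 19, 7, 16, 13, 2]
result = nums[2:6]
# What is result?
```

nums has length 7. The slice nums[2:6] selects indices [2, 3, 4, 5] (2->19, 3->7, 4->16, 5->13), giving [19, 7, 16, 13].

[19, 7, 16, 13]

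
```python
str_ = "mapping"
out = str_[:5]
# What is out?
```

str_ has length 7. The slice str_[:5] selects indices [0, 1, 2, 3, 4] (0->'m', 1->'a', 2->'p', 3->'p', 4->'i'), giving 'mappi'.

'mappi'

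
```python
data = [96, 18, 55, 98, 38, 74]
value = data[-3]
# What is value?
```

data has length 6. Negative index -3 maps to positive index 6 + (-3) = 3. data[3] = 98.

98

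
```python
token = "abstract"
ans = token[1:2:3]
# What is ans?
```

token has length 8. The slice token[1:2:3] selects indices [1] (1->'b'), giving 'b'.

'b'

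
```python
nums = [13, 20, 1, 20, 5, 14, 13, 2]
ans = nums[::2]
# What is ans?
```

nums has length 8. The slice nums[::2] selects indices [0, 2, 4, 6] (0->13, 2->1, 4->5, 6->13), giving [13, 1, 5, 13].

[13, 1, 5, 13]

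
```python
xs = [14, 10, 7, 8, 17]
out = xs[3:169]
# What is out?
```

xs has length 5. The slice xs[3:169] selects indices [3, 4] (3->8, 4->17), giving [8, 17].

[8, 17]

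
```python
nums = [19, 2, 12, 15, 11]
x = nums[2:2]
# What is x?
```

nums has length 5. The slice nums[2:2] resolves to an empty index range, so the result is [].

[]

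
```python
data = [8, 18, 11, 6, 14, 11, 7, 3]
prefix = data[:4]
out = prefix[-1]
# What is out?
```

data has length 8. The slice data[:4] selects indices [0, 1, 2, 3] (0->8, 1->18, 2->11, 3->6), giving [8, 18, 11, 6]. So prefix = [8, 18, 11, 6]. Then prefix[-1] = 6.

6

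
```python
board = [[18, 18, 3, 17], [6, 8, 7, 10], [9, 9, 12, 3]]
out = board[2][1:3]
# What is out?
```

board[2] = [9, 9, 12, 3]. board[2] has length 4. The slice board[2][1:3] selects indices [1, 2] (1->9, 2->12), giving [9, 12].

[9, 12]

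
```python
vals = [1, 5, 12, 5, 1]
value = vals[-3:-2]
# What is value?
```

vals has length 5. The slice vals[-3:-2] selects indices [2] (2->12), giving [12].

[12]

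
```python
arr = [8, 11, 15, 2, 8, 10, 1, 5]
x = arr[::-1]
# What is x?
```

arr has length 8. The slice arr[::-1] selects indices [7, 6, 5, 4, 3, 2, 1, 0] (7->5, 6->1, 5->10, 4->8, 3->2, 2->15, 1->11, 0->8), giving [5, 1, 10, 8, 2, 15, 11, 8].

[5, 1, 10, 8, 2, 15, 11, 8]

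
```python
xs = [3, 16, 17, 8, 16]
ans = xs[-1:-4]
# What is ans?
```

xs has length 5. The slice xs[-1:-4] resolves to an empty index range, so the result is [].

[]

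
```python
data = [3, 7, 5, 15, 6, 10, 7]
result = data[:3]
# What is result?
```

data has length 7. The slice data[:3] selects indices [0, 1, 2] (0->3, 1->7, 2->5), giving [3, 7, 5].

[3, 7, 5]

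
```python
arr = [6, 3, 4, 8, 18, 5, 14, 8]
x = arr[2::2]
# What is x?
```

arr has length 8. The slice arr[2::2] selects indices [2, 4, 6] (2->4, 4->18, 6->14), giving [4, 18, 14].

[4, 18, 14]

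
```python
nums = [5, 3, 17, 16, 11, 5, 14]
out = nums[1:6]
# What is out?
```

nums has length 7. The slice nums[1:6] selects indices [1, 2, 3, 4, 5] (1->3, 2->17, 3->16, 4->11, 5->5), giving [3, 17, 16, 11, 5].

[3, 17, 16, 11, 5]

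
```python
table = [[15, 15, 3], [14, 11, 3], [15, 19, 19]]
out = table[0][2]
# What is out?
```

table[0] = [15, 15, 3]. Taking column 2 of that row yields 3.

3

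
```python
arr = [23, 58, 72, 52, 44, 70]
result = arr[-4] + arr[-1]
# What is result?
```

arr has length 6. Negative index -4 maps to positive index 6 + (-4) = 2. arr[2] = 72.
arr has length 6. Negative index -1 maps to positive index 6 + (-1) = 5. arr[5] = 70.
Sum: 72 + 70 = 142.

142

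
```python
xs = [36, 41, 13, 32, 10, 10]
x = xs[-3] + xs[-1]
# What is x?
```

xs has length 6. Negative index -3 maps to positive index 6 + (-3) = 3. xs[3] = 32.
xs has length 6. Negative index -1 maps to positive index 6 + (-1) = 5. xs[5] = 10.
Sum: 32 + 10 = 42.

42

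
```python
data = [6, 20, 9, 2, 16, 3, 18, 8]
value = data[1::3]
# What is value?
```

data has length 8. The slice data[1::3] selects indices [1, 4, 7] (1->20, 4->16, 7->8), giving [20, 16, 8].

[20, 16, 8]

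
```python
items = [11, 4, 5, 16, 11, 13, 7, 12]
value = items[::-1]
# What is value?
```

items has length 8. The slice items[::-1] selects indices [7, 6, 5, 4, 3, 2, 1, 0] (7->12, 6->7, 5->13, 4->11, 3->16, 2->5, 1->4, 0->11), giving [12, 7, 13, 11, 16, 5, 4, 11].

[12, 7, 13, 11, 16, 5, 4, 11]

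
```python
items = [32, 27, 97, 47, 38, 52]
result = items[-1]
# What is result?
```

items has length 6. Negative index -1 maps to positive index 6 + (-1) = 5. items[5] = 52.

52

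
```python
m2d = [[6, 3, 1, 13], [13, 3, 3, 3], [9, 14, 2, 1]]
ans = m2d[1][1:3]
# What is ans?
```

m2d[1] = [13, 3, 3, 3]. m2d[1] has length 4. The slice m2d[1][1:3] selects indices [1, 2] (1->3, 2->3), giving [3, 3].

[3, 3]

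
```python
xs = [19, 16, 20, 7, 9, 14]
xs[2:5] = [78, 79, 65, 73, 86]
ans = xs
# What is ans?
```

xs starts as [19, 16, 20, 7, 9, 14] (length 6). The slice xs[2:5] covers indices [2, 3, 4] with values [20, 7, 9]. Replacing that slice with [78, 79, 65, 73, 86] (different length) produces [19, 16, 78, 79, 65, 73, 86, 14].

[19, 16, 78, 79, 65, 73, 86, 14]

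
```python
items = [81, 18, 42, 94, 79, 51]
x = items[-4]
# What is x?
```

items has length 6. Negative index -4 maps to positive index 6 + (-4) = 2. items[2] = 42.

42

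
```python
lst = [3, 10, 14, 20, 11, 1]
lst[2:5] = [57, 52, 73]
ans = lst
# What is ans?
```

lst starts as [3, 10, 14, 20, 11, 1] (length 6). The slice lst[2:5] covers indices [2, 3, 4] with values [14, 20, 11]. Replacing that slice with [57, 52, 73] (same length) produces [3, 10, 57, 52, 73, 1].

[3, 10, 57, 52, 73, 1]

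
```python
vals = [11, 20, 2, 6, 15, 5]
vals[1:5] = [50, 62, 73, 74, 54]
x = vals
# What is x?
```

vals starts as [11, 20, 2, 6, 15, 5] (length 6). The slice vals[1:5] covers indices [1, 2, 3, 4] with values [20, 2, 6, 15]. Replacing that slice with [50, 62, 73, 74, 54] (different length) produces [11, 50, 62, 73, 74, 54, 5].

[11, 50, 62, 73, 74, 54, 5]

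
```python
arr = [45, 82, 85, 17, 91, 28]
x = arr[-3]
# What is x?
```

arr has length 6. Negative index -3 maps to positive index 6 + (-3) = 3. arr[3] = 17.

17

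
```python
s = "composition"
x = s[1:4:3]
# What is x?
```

s has length 11. The slice s[1:4:3] selects indices [1] (1->'o'), giving 'o'.

'o'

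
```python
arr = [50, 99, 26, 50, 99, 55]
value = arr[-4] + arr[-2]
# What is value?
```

arr has length 6. Negative index -4 maps to positive index 6 + (-4) = 2. arr[2] = 26.
arr has length 6. Negative index -2 maps to positive index 6 + (-2) = 4. arr[4] = 99.
Sum: 26 + 99 = 125.

125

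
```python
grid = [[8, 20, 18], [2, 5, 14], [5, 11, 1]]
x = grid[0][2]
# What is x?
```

grid[0] = [8, 20, 18]. Taking column 2 of that row yields 18.

18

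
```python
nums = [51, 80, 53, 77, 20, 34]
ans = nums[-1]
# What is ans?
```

nums has length 6. Negative index -1 maps to positive index 6 + (-1) = 5. nums[5] = 34.

34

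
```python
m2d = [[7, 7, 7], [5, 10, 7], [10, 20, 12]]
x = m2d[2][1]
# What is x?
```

m2d[2] = [10, 20, 12]. Taking column 1 of that row yields 20.

20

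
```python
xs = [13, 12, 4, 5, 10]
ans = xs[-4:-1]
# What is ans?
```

xs has length 5. The slice xs[-4:-1] selects indices [1, 2, 3] (1->12, 2->4, 3->5), giving [12, 4, 5].

[12, 4, 5]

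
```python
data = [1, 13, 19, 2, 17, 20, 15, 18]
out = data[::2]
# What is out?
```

data has length 8. The slice data[::2] selects indices [0, 2, 4, 6] (0->1, 2->19, 4->17, 6->15), giving [1, 19, 17, 15].

[1, 19, 17, 15]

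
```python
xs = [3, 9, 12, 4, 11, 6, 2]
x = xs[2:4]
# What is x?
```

xs has length 7. The slice xs[2:4] selects indices [2, 3] (2->12, 3->4), giving [12, 4].

[12, 4]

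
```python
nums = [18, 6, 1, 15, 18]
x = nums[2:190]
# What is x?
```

nums has length 5. The slice nums[2:190] selects indices [2, 3, 4] (2->1, 3->15, 4->18), giving [1, 15, 18].

[1, 15, 18]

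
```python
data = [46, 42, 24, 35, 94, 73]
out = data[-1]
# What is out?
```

data has length 6. Negative index -1 maps to positive index 6 + (-1) = 5. data[5] = 73.

73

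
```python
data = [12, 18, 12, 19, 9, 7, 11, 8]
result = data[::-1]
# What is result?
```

data has length 8. The slice data[::-1] selects indices [7, 6, 5, 4, 3, 2, 1, 0] (7->8, 6->11, 5->7, 4->9, 3->19, 2->12, 1->18, 0->12), giving [8, 11, 7, 9, 19, 12, 18, 12].

[8, 11, 7, 9, 19, 12, 18, 12]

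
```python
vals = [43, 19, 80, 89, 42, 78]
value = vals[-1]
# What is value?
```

vals has length 6. Negative index -1 maps to positive index 6 + (-1) = 5. vals[5] = 78.

78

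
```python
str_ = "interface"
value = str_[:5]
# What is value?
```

str_ has length 9. The slice str_[:5] selects indices [0, 1, 2, 3, 4] (0->'i', 1->'n', 2->'t', 3->'e', 4->'r'), giving 'inter'.

'inter'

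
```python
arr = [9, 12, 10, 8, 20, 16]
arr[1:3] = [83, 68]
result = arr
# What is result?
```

arr starts as [9, 12, 10, 8, 20, 16] (length 6). The slice arr[1:3] covers indices [1, 2] with values [12, 10]. Replacing that slice with [83, 68] (same length) produces [9, 83, 68, 8, 20, 16].

[9, 83, 68, 8, 20, 16]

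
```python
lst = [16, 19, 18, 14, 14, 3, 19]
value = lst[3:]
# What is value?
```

lst has length 7. The slice lst[3:] selects indices [3, 4, 5, 6] (3->14, 4->14, 5->3, 6->19), giving [14, 14, 3, 19].

[14, 14, 3, 19]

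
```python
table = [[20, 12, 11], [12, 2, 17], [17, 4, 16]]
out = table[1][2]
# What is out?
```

table[1] = [12, 2, 17]. Taking column 2 of that row yields 17.

17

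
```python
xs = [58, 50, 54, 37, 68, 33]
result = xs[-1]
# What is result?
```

xs has length 6. Negative index -1 maps to positive index 6 + (-1) = 5. xs[5] = 33.

33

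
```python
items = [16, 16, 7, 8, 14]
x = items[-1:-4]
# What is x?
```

items has length 5. The slice items[-1:-4] resolves to an empty index range, so the result is [].

[]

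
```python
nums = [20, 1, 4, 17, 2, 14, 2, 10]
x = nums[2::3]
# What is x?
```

nums has length 8. The slice nums[2::3] selects indices [2, 5] (2->4, 5->14), giving [4, 14].

[4, 14]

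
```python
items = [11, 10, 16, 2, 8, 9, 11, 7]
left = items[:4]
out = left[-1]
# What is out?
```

items has length 8. The slice items[:4] selects indices [0, 1, 2, 3] (0->11, 1->10, 2->16, 3->2), giving [11, 10, 16, 2]. So left = [11, 10, 16, 2]. Then left[-1] = 2.

2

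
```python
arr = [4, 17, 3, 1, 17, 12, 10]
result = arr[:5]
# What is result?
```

arr has length 7. The slice arr[:5] selects indices [0, 1, 2, 3, 4] (0->4, 1->17, 2->3, 3->1, 4->17), giving [4, 17, 3, 1, 17].

[4, 17, 3, 1, 17]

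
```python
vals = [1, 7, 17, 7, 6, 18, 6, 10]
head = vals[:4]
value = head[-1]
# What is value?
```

vals has length 8. The slice vals[:4] selects indices [0, 1, 2, 3] (0->1, 1->7, 2->17, 3->7), giving [1, 7, 17, 7]. So head = [1, 7, 17, 7]. Then head[-1] = 7.

7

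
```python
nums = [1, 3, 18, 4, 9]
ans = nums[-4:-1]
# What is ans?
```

nums has length 5. The slice nums[-4:-1] selects indices [1, 2, 3] (1->3, 2->18, 3->4), giving [3, 18, 4].

[3, 18, 4]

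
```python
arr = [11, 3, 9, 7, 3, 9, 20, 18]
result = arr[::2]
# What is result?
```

arr has length 8. The slice arr[::2] selects indices [0, 2, 4, 6] (0->11, 2->9, 4->3, 6->20), giving [11, 9, 3, 20].

[11, 9, 3, 20]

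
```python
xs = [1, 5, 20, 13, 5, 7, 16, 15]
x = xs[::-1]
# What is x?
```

xs has length 8. The slice xs[::-1] selects indices [7, 6, 5, 4, 3, 2, 1, 0] (7->15, 6->16, 5->7, 4->5, 3->13, 2->20, 1->5, 0->1), giving [15, 16, 7, 5, 13, 20, 5, 1].

[15, 16, 7, 5, 13, 20, 5, 1]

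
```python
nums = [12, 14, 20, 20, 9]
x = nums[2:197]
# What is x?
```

nums has length 5. The slice nums[2:197] selects indices [2, 3, 4] (2->20, 3->20, 4->9), giving [20, 20, 9].

[20, 20, 9]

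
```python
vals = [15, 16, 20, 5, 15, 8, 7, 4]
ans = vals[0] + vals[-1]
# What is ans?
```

vals has length 8. vals[0] = 15.
vals has length 8. Negative index -1 maps to positive index 8 + (-1) = 7. vals[7] = 4.
Sum: 15 + 4 = 19.

19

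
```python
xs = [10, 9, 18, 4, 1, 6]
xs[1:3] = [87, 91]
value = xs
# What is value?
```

xs starts as [10, 9, 18, 4, 1, 6] (length 6). The slice xs[1:3] covers indices [1, 2] with values [9, 18]. Replacing that slice with [87, 91] (same length) produces [10, 87, 91, 4, 1, 6].

[10, 87, 91, 4, 1, 6]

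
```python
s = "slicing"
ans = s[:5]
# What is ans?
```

s has length 7. The slice s[:5] selects indices [0, 1, 2, 3, 4] (0->'s', 1->'l', 2->'i', 3->'c', 4->'i'), giving 'slici'.

'slici'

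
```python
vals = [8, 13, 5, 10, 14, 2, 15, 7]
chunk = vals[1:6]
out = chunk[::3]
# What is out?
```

vals has length 8. The slice vals[1:6] selects indices [1, 2, 3, 4, 5] (1->13, 2->5, 3->10, 4->14, 5->2), giving [13, 5, 10, 14, 2]. So chunk = [13, 5, 10, 14, 2]. chunk has length 5. The slice chunk[::3] selects indices [0, 3] (0->13, 3->14), giving [13, 14].

[13, 14]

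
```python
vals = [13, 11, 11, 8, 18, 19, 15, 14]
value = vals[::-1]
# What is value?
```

vals has length 8. The slice vals[::-1] selects indices [7, 6, 5, 4, 3, 2, 1, 0] (7->14, 6->15, 5->19, 4->18, 3->8, 2->11, 1->11, 0->13), giving [14, 15, 19, 18, 8, 11, 11, 13].

[14, 15, 19, 18, 8, 11, 11, 13]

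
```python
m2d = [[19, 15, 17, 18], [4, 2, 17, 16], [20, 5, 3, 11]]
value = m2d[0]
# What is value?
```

m2d has 3 rows. Row 0 is [19, 15, 17, 18].

[19, 15, 17, 18]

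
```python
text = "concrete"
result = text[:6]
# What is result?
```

text has length 8. The slice text[:6] selects indices [0, 1, 2, 3, 4, 5] (0->'c', 1->'o', 2->'n', 3->'c', 4->'r', 5->'e'), giving 'concre'.

'concre'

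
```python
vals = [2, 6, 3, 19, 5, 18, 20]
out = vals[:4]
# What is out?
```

vals has length 7. The slice vals[:4] selects indices [0, 1, 2, 3] (0->2, 1->6, 2->3, 3->19), giving [2, 6, 3, 19].

[2, 6, 3, 19]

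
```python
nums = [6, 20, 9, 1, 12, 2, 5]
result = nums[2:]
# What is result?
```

nums has length 7. The slice nums[2:] selects indices [2, 3, 4, 5, 6] (2->9, 3->1, 4->12, 5->2, 6->5), giving [9, 1, 12, 2, 5].

[9, 1, 12, 2, 5]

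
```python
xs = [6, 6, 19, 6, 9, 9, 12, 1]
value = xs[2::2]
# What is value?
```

xs has length 8. The slice xs[2::2] selects indices [2, 4, 6] (2->19, 4->9, 6->12), giving [19, 9, 12].

[19, 9, 12]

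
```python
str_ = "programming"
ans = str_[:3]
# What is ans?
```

str_ has length 11. The slice str_[:3] selects indices [0, 1, 2] (0->'p', 1->'r', 2->'o'), giving 'pro'.

'pro'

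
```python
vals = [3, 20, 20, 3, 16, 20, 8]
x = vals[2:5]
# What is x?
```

vals has length 7. The slice vals[2:5] selects indices [2, 3, 4] (2->20, 3->3, 4->16), giving [20, 3, 16].

[20, 3, 16]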